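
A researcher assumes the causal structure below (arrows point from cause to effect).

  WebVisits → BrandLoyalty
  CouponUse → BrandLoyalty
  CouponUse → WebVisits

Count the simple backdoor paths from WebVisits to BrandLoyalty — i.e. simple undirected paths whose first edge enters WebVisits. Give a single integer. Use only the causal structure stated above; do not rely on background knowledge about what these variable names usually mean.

A backdoor path from WebVisits to BrandLoyalty is any simple undirected path whose first edge points into WebVisits (i.e. leaves WebVisits via a parent).
Parents of WebVisits: {CouponUse}.
Enumerating:
  P1: WebVisits <- CouponUse -> BrandLoyalty
That exhausts the simple backdoor paths. Count: 1.

1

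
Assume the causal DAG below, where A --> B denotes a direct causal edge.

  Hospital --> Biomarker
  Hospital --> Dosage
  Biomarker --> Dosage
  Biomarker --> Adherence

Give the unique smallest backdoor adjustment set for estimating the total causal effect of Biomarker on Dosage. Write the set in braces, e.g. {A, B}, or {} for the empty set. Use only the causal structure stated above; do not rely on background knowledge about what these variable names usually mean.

Variables eligible for adjustment (non-descendants of Biomarker, excluding Biomarker and Dosage): {Hospital}.
Backdoor paths from Biomarker to Dosage:
  P1: Biomarker <- Hospital -> Dosage
The empty set is not sufficient: P1 (Biomarker <- Hospital -> Dosage) has no collider blocking it and no conditioned non-collider, so it is open.
Try {Hospital}:
  P1: blocked at fork node Hospital ∈ conditioning set.
{Hospital} contains no descendant of Biomarker and blocks every backdoor path.
{Hospital} is the unique smallest valid adjustment set.

{Hospital}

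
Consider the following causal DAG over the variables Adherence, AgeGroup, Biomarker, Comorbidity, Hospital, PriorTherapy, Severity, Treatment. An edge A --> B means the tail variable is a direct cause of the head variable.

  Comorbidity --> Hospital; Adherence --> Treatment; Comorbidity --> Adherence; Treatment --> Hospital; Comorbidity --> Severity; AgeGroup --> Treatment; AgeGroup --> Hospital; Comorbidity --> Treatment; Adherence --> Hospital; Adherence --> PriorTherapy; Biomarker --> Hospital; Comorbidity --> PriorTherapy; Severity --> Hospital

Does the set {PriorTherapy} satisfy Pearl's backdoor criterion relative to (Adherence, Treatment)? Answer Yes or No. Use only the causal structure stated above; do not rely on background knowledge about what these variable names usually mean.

No

Backdoor paths from Adherence to Treatment (paths whose first edge points into Adherence):
  P1: Adherence <- Comorbidity -> Treatment
  P2: Adherence <- Comorbidity -> Severity -> Hospital <- AgeGroup -> Treatment
  P3: Adherence <- Comorbidity -> Severity -> Hospital <- Treatment
  P4: Adherence <- Comorbidity -> Hospital <- AgeGroup -> Treatment
  P5: Adherence <- Comorbidity -> Hospital <- Treatment
Condition 1 (no descendant of Adherence in the set): FAILS — PriorTherapy is a descendant of Adherence.
Condition 2 (every backdoor path blocked by {PriorTherapy}):
  P1: open — no interior node is in the conditioning set.
  P2: blocked at collider Hospital (neither it nor any descendant is in the conditioning set).
  P3: blocked at collider Hospital (neither it nor any descendant is in the conditioning set).
  P4: blocked at collider Hospital (neither it nor any descendant is in the conditioning set).
  P5: blocked at collider Hospital (neither it nor any descendant is in the conditioning set).
{PriorTherapy} does not satisfy the backdoor criterion.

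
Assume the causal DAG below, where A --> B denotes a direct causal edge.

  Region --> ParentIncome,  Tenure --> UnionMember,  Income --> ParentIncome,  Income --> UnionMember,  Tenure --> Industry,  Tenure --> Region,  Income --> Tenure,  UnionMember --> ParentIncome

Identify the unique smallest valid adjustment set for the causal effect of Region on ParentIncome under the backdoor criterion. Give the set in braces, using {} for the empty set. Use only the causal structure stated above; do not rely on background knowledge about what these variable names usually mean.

Variables eligible for adjustment (non-descendants of Region, excluding Region and ParentIncome): {Income, Industry, Tenure, UnionMember}.
Backdoor paths from Region to ParentIncome:
  P1: Region <- Tenure <- Income -> UnionMember -> ParentIncome
  P2: Region <- Tenure <- Income -> ParentIncome
  P3: Region <- Tenure -> UnionMember <- Income -> ParentIncome
  P4: Region <- Tenure -> UnionMember -> ParentIncome
The empty set is not sufficient: P1 (Region <- Tenure <- Income -> UnionMember -> ParentIncome) has no collider blocking it and no conditioned non-collider, so it is open.
Try {Tenure}:
  P1: blocked at chain node Tenure ∈ conditioning set.
  P2: blocked at chain node Tenure ∈ conditioning set.
  P3: blocked at fork node Tenure ∈ conditioning set.
  P4: blocked at fork node Tenure ∈ conditioning set.
{Tenure} contains no descendant of Region and blocks every backdoor path.
No other singleton works — e.g. {Income} leaves P4 open — so {Tenure} is the unique smallest valid adjustment set.

{Tenure}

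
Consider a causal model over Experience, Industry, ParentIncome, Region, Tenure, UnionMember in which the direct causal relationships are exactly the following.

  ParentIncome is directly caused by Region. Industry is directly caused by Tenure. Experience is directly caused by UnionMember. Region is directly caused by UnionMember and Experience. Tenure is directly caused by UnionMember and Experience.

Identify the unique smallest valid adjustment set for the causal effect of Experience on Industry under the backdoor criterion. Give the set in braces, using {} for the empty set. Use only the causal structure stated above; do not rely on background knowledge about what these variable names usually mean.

{UnionMember}

Variables eligible for adjustment (non-descendants of Experience, excluding Experience and Industry): {UnionMember}.
Backdoor paths from Experience to Industry:
  P1: Experience <- UnionMember -> Tenure -> Industry
The empty set is not sufficient: P1 (Experience <- UnionMember -> Tenure -> Industry) has no collider blocking it and no conditioned non-collider, so it is open.
Try {UnionMember}:
  P1: blocked at fork node UnionMember ∈ conditioning set.
{UnionMember} contains no descendant of Experience and blocks every backdoor path.
{UnionMember} is the unique smallest valid adjustment set.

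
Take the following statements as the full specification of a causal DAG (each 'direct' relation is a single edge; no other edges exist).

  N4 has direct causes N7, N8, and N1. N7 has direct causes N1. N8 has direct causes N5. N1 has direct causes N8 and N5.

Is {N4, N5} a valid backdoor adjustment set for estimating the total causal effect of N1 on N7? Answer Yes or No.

No

Backdoor paths from N1 to N7 (paths whose first edge points into N1):
  P1: N1 <- N5 -> N8 -> N4 <- N7
  P2: N1 <- N8 -> N4 <- N7
Condition 1 (no descendant of N1 in the set): FAILS — N4 is a descendant of N1.
Condition 2 (every backdoor path blocked by {N4, N5}):
  P1: blocked at fork node N5 ∈ conditioning set.
  P2: open — collider(s) N4 are conditioned on (or have a conditioned descendant) and no non-collider on the path is in the set.
{N4, N5} does not satisfy the backdoor criterion.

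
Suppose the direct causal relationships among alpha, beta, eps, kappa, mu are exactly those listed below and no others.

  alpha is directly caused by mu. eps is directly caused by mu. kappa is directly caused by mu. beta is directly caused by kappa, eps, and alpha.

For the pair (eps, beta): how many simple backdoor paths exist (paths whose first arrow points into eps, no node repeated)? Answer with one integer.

A backdoor path from eps to beta is any simple undirected path whose first edge points into eps (i.e. leaves eps via a parent).
Parents of eps: {mu}.
Enumerating:
  P1: eps <- mu -> kappa -> beta
  P2: eps <- mu -> alpha -> beta
That exhausts the simple backdoor paths. Count: 2.

2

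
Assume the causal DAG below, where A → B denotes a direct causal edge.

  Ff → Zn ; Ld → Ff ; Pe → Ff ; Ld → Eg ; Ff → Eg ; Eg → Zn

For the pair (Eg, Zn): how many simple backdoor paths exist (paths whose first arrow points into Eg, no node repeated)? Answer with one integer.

A backdoor path from Eg to Zn is any simple undirected path whose first edge points into Eg (i.e. leaves Eg via a parent).
Parents of Eg: {Ff, Ld}.
Enumerating:
  P1: Eg <- Ld -> Ff -> Zn
  P2: Eg <- Ff -> Zn
That exhausts the simple backdoor paths. Count: 2.

2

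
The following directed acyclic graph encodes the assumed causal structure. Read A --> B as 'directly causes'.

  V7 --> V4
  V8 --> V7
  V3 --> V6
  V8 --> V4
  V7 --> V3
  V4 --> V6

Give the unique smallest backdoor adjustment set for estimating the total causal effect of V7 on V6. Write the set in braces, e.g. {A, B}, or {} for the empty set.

Variables eligible for adjustment (non-descendants of V7, excluding V7 and V6): {V8}.
Backdoor paths from V7 to V6:
  P1: V7 <- V8 -> V4 -> V6
The empty set is not sufficient: P1 (V7 <- V8 -> V4 -> V6) has no collider blocking it and no conditioned non-collider, so it is open.
Try {V8}:
  P1: blocked at fork node V8 ∈ conditioning set.
{V8} contains no descendant of V7 and blocks every backdoor path.
{V8} is the unique smallest valid adjustment set.

{V8}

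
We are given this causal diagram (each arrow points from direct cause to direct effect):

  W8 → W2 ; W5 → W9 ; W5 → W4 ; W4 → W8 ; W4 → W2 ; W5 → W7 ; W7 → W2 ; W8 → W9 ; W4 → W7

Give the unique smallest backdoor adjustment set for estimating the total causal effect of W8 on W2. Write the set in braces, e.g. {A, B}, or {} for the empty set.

Variables eligible for adjustment (non-descendants of W8, excluding W8 and W2): {W4, W5, W7}.
Backdoor paths from W8 to W2:
  P1: W8 <- W4 <- W5 -> W7 -> W2
  P2: W8 <- W4 -> W7 -> W2
  P3: W8 <- W4 -> W2
The empty set is not sufficient: P1 (W8 <- W4 <- W5 -> W7 -> W2) has no collider blocking it and no conditioned non-collider, so it is open.
Try {W4}:
  P1: blocked at chain node W4 ∈ conditioning set.
  P2: blocked at fork node W4 ∈ conditioning set.
  P3: blocked at fork node W4 ∈ conditioning set.
{W4} contains no descendant of W8 and blocks every backdoor path.
No other singleton works — e.g. {W5} leaves P2 open — so {W4} is the unique smallest valid adjustment set.

{W4}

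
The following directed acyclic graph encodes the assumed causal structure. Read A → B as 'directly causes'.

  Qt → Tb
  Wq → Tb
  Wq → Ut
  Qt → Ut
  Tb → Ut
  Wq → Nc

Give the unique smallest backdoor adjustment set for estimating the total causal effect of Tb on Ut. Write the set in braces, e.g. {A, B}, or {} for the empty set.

{Qt, Wq}

Variables eligible for adjustment (non-descendants of Tb, excluding Tb and Ut): {Nc, Qt, Wq}.
Backdoor paths from Tb to Ut:
  P1: Tb <- Qt -> Ut
  P2: Tb <- Wq -> Ut
The empty set is not sufficient: P1 (Tb <- Qt -> Ut) has no collider blocking it and no conditioned non-collider, so it is open.
Try {Qt, Wq}:
  P1: blocked at fork node Qt ∈ conditioning set.
  P2: blocked at fork node Wq ∈ conditioning set.
{Qt, Wq} contains no descendant of Tb and blocks every backdoor path.
Every element of {Qt, Wq} is needed (dropping Qt leaves P1 open; dropping Wq leaves P2 open), so no proper subset is valid.
Among all size-2 subsets of the eligible variables, only {Qt, Wq} blocks every backdoor path, so it is the unique smallest valid adjustment set.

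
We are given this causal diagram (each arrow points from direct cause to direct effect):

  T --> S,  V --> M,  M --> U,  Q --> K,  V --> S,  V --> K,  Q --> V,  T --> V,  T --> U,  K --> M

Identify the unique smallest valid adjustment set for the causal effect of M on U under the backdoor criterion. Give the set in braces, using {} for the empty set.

Variables eligible for adjustment (non-descendants of M, excluding M and U): {K, Q, S, T, V}.
Backdoor paths from M to U:
  P1: M <- V <- T -> U
  P2: M <- V -> S <- T -> U
  P3: M <- K <- Q -> V <- T -> U
  P4: M <- K <- Q -> V -> S <- T -> U
  P5: M <- K <- V <- T -> U
  P6: M <- K <- V -> S <- T -> U
The empty set is not sufficient: P1 (M <- V <- T -> U) has no collider blocking it and no conditioned non-collider, so it is open.
Try {T}:
  P1: blocked at fork node T ∈ conditioning set.
  P2: blocked at collider S (neither it nor any descendant is in the conditioning set).
  P3: blocked at collider V (neither it nor any descendant is in the conditioning set).
  P4: blocked at collider S (neither it nor any descendant is in the conditioning set).
  P5: blocked at fork node T ∈ conditioning set.
  P6: blocked at collider S (neither it nor any descendant is in the conditioning set).
{T} contains no descendant of M and blocks every backdoor path.
No other singleton works — e.g. {Q} leaves P1 open — so {T} is the unique smallest valid adjustment set.

{T}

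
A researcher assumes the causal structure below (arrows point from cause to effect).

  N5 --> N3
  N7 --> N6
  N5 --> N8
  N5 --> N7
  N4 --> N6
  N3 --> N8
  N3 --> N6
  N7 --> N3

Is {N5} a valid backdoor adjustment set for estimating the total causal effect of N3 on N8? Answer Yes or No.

Backdoor paths from N3 to N8 (paths whose first edge points into N3):
  P1: N3 <- N5 -> N8
  P2: N3 <- N7 <- N5 -> N8
Condition 1 (no descendant of N3 in the set): holds — descendants of N3 are {N6, N8}; none are in {N5}.
Condition 2 (every backdoor path blocked by {N5}):
  P1: blocked at fork node N5 ∈ conditioning set.
  P2: blocked at fork node N5 ∈ conditioning set.
{N5} satisfies the backdoor criterion.

Yes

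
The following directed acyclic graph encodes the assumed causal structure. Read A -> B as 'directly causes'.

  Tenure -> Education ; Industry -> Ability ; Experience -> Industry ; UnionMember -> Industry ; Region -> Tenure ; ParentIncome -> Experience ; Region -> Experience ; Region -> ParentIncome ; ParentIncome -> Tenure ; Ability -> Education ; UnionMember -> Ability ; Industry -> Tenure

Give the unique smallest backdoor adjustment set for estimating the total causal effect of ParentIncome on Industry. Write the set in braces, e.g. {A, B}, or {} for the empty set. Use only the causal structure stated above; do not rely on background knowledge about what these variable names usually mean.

{Region}

Variables eligible for adjustment (non-descendants of ParentIncome, excluding ParentIncome and Industry): {Region, UnionMember}.
Backdoor paths from ParentIncome to Industry:
  P1: ParentIncome <- Region -> Experience -> Industry
  P2: ParentIncome <- Region -> Tenure <- Industry
  P3: ParentIncome <- Region -> Tenure -> Education <- Ability <- UnionMember -> Industry
  P4: ParentIncome <- Region -> Tenure -> Education <- Ability <- Industry
The empty set is not sufficient: P1 (ParentIncome <- Region -> Experience -> Industry) has no collider blocking it and no conditioned non-collider, so it is open.
Try {Region}:
  P1: blocked at fork node Region ∈ conditioning set.
  P2: blocked at fork node Region ∈ conditioning set.
  P3: blocked at fork node Region ∈ conditioning set.
  P4: blocked at fork node Region ∈ conditioning set.
{Region} contains no descendant of ParentIncome and blocks every backdoor path.
No other singleton works — e.g. {UnionMember} leaves P1 open — so {Region} is the unique smallest valid adjustment set.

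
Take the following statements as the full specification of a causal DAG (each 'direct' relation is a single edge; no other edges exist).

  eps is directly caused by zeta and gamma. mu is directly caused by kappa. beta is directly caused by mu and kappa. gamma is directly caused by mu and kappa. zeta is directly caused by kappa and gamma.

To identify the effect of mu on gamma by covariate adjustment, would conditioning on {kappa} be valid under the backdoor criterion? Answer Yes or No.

Backdoor paths from mu to gamma (paths whose first edge points into mu):
  P1: mu <- kappa -> gamma
  P2: mu <- kappa -> zeta <- gamma
  P3: mu <- kappa -> zeta -> eps <- gamma
Condition 1 (no descendant of mu in the set): holds — descendants of mu are {beta, eps, gamma, zeta}; none are in {kappa}.
Condition 2 (every backdoor path blocked by {kappa}):
  P1: blocked at fork node kappa ∈ conditioning set.
  P2: blocked at fork node kappa ∈ conditioning set.
  P3: blocked at fork node kappa ∈ conditioning set.
{kappa} satisfies the backdoor criterion.

Yes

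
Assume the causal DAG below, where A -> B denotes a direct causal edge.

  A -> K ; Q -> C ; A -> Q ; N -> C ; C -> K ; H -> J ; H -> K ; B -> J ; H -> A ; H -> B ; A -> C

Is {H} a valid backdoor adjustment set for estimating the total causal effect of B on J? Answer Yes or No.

Yes

Backdoor paths from B to J (paths whose first edge points into B):
  P1: B <- H -> J
Condition 1 (no descendant of B in the set): holds — descendants of B are {J}; none are in {H}.
Condition 2 (every backdoor path blocked by {H}):
  P1: blocked at fork node H ∈ conditioning set.
{H} satisfies the backdoor criterion.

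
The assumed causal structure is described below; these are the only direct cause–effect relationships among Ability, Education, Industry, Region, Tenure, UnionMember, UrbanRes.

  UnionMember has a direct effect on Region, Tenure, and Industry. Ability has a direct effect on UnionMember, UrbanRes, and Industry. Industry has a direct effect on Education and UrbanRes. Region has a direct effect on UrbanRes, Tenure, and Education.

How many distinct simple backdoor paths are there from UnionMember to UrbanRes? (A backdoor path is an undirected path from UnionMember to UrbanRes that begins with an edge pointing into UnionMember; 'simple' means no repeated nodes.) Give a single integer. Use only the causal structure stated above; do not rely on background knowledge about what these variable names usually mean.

A backdoor path from UnionMember to UrbanRes is any simple undirected path whose first edge points into UnionMember (i.e. leaves UnionMember via a parent).
Parents of UnionMember: {Ability}.
Enumerating:
  P1: UnionMember <- Ability -> Industry -> UrbanRes
  P2: UnionMember <- Ability -> Industry -> Education <- Region -> UrbanRes
  P3: UnionMember <- Ability -> UrbanRes
That exhausts the simple backdoor paths. Count: 3.

3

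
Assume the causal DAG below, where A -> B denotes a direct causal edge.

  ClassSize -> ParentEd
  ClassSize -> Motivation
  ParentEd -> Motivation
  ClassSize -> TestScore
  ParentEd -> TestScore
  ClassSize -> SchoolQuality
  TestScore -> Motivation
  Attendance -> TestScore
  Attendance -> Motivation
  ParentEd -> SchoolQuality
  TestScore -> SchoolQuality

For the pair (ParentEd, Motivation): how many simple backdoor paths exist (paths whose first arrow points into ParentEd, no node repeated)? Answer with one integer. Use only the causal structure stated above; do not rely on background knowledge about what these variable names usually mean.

A backdoor path from ParentEd to Motivation is any simple undirected path whose first edge points into ParentEd (i.e. leaves ParentEd via a parent).
Parents of ParentEd: {ClassSize}.
Enumerating:
  P1: ParentEd <- ClassSize -> TestScore <- Attendance -> Motivation
  P2: ParentEd <- ClassSize -> TestScore -> Motivation
  P3: ParentEd <- ClassSize -> Motivation
  P4: ParentEd <- ClassSize -> SchoolQuality <- TestScore <- Attendance -> Motivation
  P5: ParentEd <- ClassSize -> SchoolQuality <- TestScore -> Motivation
That exhausts the simple backdoor paths. Count: 5.

5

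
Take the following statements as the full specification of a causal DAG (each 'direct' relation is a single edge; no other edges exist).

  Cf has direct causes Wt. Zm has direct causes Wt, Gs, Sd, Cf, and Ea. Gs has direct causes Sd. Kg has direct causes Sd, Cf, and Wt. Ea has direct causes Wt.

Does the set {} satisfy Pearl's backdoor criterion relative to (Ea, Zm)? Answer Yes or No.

No

Backdoor paths from Ea to Zm (paths whose first edge points into Ea):
  P1: Ea <- Wt -> Cf -> Zm
  P2: Ea <- Wt -> Cf -> Kg <- Sd -> Gs -> Zm
  P3: Ea <- Wt -> Cf -> Kg <- Sd -> Zm
  P4: Ea <- Wt -> Zm
  P5: Ea <- Wt -> Kg <- Cf -> Zm
  P6: Ea <- Wt -> Kg <- Sd -> Gs -> Zm
  P7: Ea <- Wt -> Kg <- Sd -> Zm
Condition 1 (no descendant of Ea in the set): holds — descendants of Ea are {Zm}; none are in {}.
Condition 2 (every backdoor path blocked by {}):
  P1: open — no interior node is in the conditioning set.
  P2: blocked at collider Kg (neither it nor any descendant is in the conditioning set).
  P3: blocked at collider Kg (neither it nor any descendant is in the conditioning set).
  P4: open — no interior node is in the conditioning set.
  P5: blocked at collider Kg (neither it nor any descendant is in the conditioning set).
  P6: blocked at collider Kg (neither it nor any descendant is in the conditioning set).
  P7: blocked at collider Kg (neither it nor any descendant is in the conditioning set).
{} does not satisfy the backdoor criterion.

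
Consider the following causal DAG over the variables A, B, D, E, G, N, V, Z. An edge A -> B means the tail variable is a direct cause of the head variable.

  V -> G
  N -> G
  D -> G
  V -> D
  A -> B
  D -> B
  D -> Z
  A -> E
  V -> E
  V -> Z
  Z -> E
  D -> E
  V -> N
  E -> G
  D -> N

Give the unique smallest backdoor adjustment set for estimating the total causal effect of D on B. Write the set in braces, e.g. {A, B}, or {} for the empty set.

Variables eligible for adjustment (non-descendants of D, excluding D and B): {A, V}.
Backdoor paths from D to B:
  P1: D <- V -> N -> G <- E <- A -> B
  P2: D <- V -> Z -> E <- A -> B
  P3: D <- V -> E <- A -> B
  P4: D <- V -> G <- E <- A -> B
Each backdoor path contains an unconditioned collider, so every path is already blocked with the empty conditioning set:
  P1: blocked at collider G (neither it nor any descendant is in the conditioning set).
  P2: blocked at collider E (neither it nor any descendant is in the conditioning set).
  P3: blocked at collider E (neither it nor any descendant is in the conditioning set).
  P4: blocked at collider G (neither it nor any descendant is in the conditioning set).
The empty set is therefore the unique smallest valid set.

{}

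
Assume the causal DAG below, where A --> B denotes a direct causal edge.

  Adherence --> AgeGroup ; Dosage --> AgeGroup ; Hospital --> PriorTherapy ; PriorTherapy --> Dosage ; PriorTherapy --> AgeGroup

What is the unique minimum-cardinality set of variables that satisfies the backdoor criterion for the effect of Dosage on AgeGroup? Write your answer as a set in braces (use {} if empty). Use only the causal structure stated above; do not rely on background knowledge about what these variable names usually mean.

Variables eligible for adjustment (non-descendants of Dosage, excluding Dosage and AgeGroup): {Adherence, Hospital, PriorTherapy}.
Backdoor paths from Dosage to AgeGroup:
  P1: Dosage <- PriorTherapy -> AgeGroup
The empty set is not sufficient: P1 (Dosage <- PriorTherapy -> AgeGroup) has no collider blocking it and no conditioned non-collider, so it is open.
Try {PriorTherapy}:
  P1: blocked at fork node PriorTherapy ∈ conditioning set.
{PriorTherapy} contains no descendant of Dosage and blocks every backdoor path.
No other singleton works — e.g. {Adherence} leaves P1 open — so {PriorTherapy} is the unique smallest valid adjustment set.

{PriorTherapy}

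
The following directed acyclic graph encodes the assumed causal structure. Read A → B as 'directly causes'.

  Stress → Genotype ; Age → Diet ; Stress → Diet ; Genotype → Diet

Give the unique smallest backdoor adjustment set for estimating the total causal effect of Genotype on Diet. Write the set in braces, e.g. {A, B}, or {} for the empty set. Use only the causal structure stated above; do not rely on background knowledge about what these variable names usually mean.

Variables eligible for adjustment (non-descendants of Genotype, excluding Genotype and Diet): {Age, Stress}.
Backdoor paths from Genotype to Diet:
  P1: Genotype <- Stress -> Diet
The empty set is not sufficient: P1 (Genotype <- Stress -> Diet) has no collider blocking it and no conditioned non-collider, so it is open.
Try {Stress}:
  P1: blocked at fork node Stress ∈ conditioning set.
{Stress} contains no descendant of Genotype and blocks every backdoor path.
No other singleton works — e.g. {Age} leaves P1 open — so {Stress} is the unique smallest valid adjustment set.

{Stress}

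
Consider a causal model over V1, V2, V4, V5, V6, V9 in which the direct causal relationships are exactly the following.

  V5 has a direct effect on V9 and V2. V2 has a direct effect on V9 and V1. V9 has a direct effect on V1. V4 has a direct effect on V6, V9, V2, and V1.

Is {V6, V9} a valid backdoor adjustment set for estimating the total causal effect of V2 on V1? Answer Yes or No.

No

Backdoor paths from V2 to V1 (paths whose first edge points into V2):
  P1: V2 <- V5 -> V9 <- V4 -> V1
  P2: V2 <- V5 -> V9 -> V1
  P3: V2 <- V4 -> V9 -> V1
  P4: V2 <- V4 -> V1
Condition 1 (no descendant of V2 in the set): FAILS — V9 is a descendant of V2.
Condition 2 (every backdoor path blocked by {V6, V9}):
  P1: open — collider(s) V9 are conditioned on (or have a conditioned descendant) and no non-collider on the path is in the set.
  P2: blocked at chain node V9 ∈ conditioning set.
  P3: blocked at chain node V9 ∈ conditioning set.
  P4: open — no interior node is in the conditioning set.
{V6, V9} does not satisfy the backdoor criterion.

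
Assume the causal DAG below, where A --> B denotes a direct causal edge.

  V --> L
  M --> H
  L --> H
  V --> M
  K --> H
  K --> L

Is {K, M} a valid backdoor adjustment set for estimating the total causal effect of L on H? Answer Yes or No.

Backdoor paths from L to H (paths whose first edge points into L):
  P1: L <- K -> H
  P2: L <- V -> M -> H
Condition 1 (no descendant of L in the set): holds — descendants of L are {H}; none are in {K, M}.
Condition 2 (every backdoor path blocked by {K, M}):
  P1: blocked at fork node K ∈ conditioning set.
  P2: blocked at chain node M ∈ conditioning set.
{K, M} satisfies the backdoor criterion.

Yes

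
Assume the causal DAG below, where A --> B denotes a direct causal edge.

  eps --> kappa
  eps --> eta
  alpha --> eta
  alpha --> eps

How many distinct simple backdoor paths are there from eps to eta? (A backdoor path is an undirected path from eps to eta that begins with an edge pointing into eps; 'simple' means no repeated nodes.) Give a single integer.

1

A backdoor path from eps to eta is any simple undirected path whose first edge points into eps (i.e. leaves eps via a parent).
Parents of eps: {alpha}.
Enumerating:
  P1: eps <- alpha -> eta
That exhausts the simple backdoor paths. Count: 1.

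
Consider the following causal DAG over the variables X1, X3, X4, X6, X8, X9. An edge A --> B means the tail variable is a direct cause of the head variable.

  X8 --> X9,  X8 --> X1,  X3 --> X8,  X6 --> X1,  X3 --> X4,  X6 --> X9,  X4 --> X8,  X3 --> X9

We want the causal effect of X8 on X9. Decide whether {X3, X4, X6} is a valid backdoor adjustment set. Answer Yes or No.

Backdoor paths from X8 to X9 (paths whose first edge points into X8):
  P1: X8 <- X3 -> X9
  P2: X8 <- X4 <- X3 -> X9
Condition 1 (no descendant of X8 in the set): holds — descendants of X8 are {X1, X9}; none are in {X3, X4, X6}.
Condition 2 (every backdoor path blocked by {X3, X4, X6}):
  P1: blocked at fork node X3 ∈ conditioning set.
  P2: blocked at chain node X4 ∈ conditioning set.
{X3, X4, X6} satisfies the backdoor criterion.

Yes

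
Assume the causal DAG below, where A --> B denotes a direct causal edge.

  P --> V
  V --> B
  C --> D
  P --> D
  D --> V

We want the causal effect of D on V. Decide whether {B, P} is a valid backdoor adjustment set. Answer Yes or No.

Backdoor paths from D to V (paths whose first edge points into D):
  P1: D <- P -> V
Condition 1 (no descendant of D in the set): FAILS — B is a descendant of D.
Condition 2 (every backdoor path blocked by {B, P}):
  P1: blocked at fork node P ∈ conditioning set.
{B, P} does not satisfy the backdoor criterion.

No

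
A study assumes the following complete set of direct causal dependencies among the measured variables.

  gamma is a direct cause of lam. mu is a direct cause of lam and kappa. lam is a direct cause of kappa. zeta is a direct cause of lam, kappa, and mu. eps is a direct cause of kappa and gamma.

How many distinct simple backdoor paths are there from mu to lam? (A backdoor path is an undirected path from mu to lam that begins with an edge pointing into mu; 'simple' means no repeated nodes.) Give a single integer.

A backdoor path from mu to lam is any simple undirected path whose first edge points into mu (i.e. leaves mu via a parent).
Parents of mu: {zeta}.
Enumerating:
  P1: mu <- zeta -> lam
  P2: mu <- zeta -> kappa <- eps -> gamma -> lam
  P3: mu <- zeta -> kappa <- lam
That exhausts the simple backdoor paths. Count: 3.

3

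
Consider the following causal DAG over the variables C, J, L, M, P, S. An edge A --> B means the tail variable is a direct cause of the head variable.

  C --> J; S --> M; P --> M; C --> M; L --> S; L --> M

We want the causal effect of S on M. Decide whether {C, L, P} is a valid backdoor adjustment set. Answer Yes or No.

Backdoor paths from S to M (paths whose first edge points into S):
  P1: S <- L -> M
Condition 1 (no descendant of S in the set): holds — descendants of S are {M}; none are in {C, L, P}.
Condition 2 (every backdoor path blocked by {C, L, P}):
  P1: blocked at fork node L ∈ conditioning set.
{C, L, P} satisfies the backdoor criterion.

Yes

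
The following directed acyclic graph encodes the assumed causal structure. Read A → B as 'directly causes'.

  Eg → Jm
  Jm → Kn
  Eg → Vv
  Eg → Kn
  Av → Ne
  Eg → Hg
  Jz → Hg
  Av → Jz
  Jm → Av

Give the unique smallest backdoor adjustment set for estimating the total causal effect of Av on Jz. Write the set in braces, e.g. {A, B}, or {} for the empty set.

{}

Variables eligible for adjustment (non-descendants of Av, excluding Av and Jz): {Eg, Jm, Kn, Vv}.
Backdoor paths from Av to Jz:
  P1: Av <- Jm <- Eg -> Hg <- Jz
  P2: Av <- Jm -> Kn <- Eg -> Hg <- Jz
Each backdoor path contains an unconditioned collider, so every path is already blocked with the empty conditioning set:
  P1: blocked at collider Hg (neither it nor any descendant is in the conditioning set).
  P2: blocked at collider Kn (neither it nor any descendant is in the conditioning set).
The empty set is therefore the unique smallest valid set.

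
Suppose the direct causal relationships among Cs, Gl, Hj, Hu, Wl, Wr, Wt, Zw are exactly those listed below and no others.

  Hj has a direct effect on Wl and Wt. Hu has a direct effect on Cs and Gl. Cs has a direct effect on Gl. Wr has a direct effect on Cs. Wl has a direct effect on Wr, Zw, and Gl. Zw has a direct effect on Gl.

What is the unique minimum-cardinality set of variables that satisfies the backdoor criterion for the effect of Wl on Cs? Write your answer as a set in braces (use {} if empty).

Variables eligible for adjustment (non-descendants of Wl, excluding Wl and Cs): {Hj, Hu, Wt}.
Backdoor paths from Wl to Cs:
  (none)
With no backdoor paths the empty set already satisfies the criterion, and it is trivially minimal.

{}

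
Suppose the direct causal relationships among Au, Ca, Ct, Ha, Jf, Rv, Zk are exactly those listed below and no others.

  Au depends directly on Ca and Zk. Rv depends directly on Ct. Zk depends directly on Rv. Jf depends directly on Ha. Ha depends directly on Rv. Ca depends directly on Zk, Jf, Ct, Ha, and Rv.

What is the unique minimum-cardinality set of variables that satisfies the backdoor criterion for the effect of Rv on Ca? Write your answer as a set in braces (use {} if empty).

Variables eligible for adjustment (non-descendants of Rv, excluding Rv and Ca): {Ct}.
Backdoor paths from Rv to Ca:
  P1: Rv <- Ct -> Ca
The empty set is not sufficient: P1 (Rv <- Ct -> Ca) has no collider blocking it and no conditioned non-collider, so it is open.
Try {Ct}:
  P1: blocked at fork node Ct ∈ conditioning set.
{Ct} contains no descendant of Rv and blocks every backdoor path.
{Ct} is the unique smallest valid adjustment set.

{Ct}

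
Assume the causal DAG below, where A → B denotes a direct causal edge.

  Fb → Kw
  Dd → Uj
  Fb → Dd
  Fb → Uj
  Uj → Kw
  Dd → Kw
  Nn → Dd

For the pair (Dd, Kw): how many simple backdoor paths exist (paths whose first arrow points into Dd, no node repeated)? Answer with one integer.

2

A backdoor path from Dd to Kw is any simple undirected path whose first edge points into Dd (i.e. leaves Dd via a parent).
Parents of Dd: {Fb, Nn}.
Enumerating:
  P1: Dd <- Fb -> Uj -> Kw
  P2: Dd <- Fb -> Kw
That exhausts the simple backdoor paths. Count: 2.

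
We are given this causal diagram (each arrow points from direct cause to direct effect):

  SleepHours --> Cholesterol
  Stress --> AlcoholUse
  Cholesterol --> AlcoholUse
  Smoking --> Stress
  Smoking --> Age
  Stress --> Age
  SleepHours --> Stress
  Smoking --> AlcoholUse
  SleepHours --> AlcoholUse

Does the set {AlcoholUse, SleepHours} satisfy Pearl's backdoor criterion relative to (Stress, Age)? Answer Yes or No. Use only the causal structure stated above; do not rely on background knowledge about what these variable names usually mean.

Backdoor paths from Stress to Age (paths whose first edge points into Stress):
  P1: Stress <- Smoking -> Age
  P2: Stress <- SleepHours -> Cholesterol -> AlcoholUse <- Smoking -> Age
  P3: Stress <- SleepHours -> AlcoholUse <- Smoking -> Age
Condition 1 (no descendant of Stress in the set): FAILS — AlcoholUse is a descendant of Stress.
Condition 2 (every backdoor path blocked by {AlcoholUse, SleepHours}):
  P1: open — no interior node is in the conditioning set.
  P2: blocked at fork node SleepHours ∈ conditioning set.
  P3: blocked at fork node SleepHours ∈ conditioning set.
{AlcoholUse, SleepHours} does not satisfy the backdoor criterion.

No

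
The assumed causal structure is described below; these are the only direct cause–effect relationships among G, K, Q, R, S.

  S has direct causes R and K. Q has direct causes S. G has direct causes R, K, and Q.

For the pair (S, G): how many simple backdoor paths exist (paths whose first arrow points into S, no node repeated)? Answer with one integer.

2

A backdoor path from S to G is any simple undirected path whose first edge points into S (i.e. leaves S via a parent).
Parents of S: {K, R}.
Enumerating:
  P1: S <- K -> G
  P2: S <- R -> G
That exhausts the simple backdoor paths. Count: 2.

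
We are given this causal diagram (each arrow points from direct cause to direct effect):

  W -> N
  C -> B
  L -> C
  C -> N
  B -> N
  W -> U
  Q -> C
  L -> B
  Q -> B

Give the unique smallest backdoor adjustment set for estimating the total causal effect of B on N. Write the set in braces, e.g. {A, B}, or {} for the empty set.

{C}

Variables eligible for adjustment (non-descendants of B, excluding B and N): {C, L, Q, U, W}.
Backdoor paths from B to N:
  P1: B <- L -> C -> N
  P2: B <- Q -> C -> N
  P3: B <- C -> N
The empty set is not sufficient: P1 (B <- L -> C -> N) has no collider blocking it and no conditioned non-collider, so it is open.
Try {C}:
  P1: blocked at chain node C ∈ conditioning set.
  P2: blocked at chain node C ∈ conditioning set.
  P3: blocked at fork node C ∈ conditioning set.
{C} contains no descendant of B and blocks every backdoor path.
No other singleton works — e.g. {L} leaves P2 open — so {C} is the unique smallest valid adjustment set.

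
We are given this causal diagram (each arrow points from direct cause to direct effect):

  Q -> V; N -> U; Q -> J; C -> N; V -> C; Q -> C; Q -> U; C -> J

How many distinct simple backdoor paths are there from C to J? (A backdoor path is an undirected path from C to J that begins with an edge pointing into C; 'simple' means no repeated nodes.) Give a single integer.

A backdoor path from C to J is any simple undirected path whose first edge points into C (i.e. leaves C via a parent).
Parents of C: {Q, V}.
Enumerating:
  P1: C <- Q -> J
  P2: C <- V <- Q -> J
That exhausts the simple backdoor paths. Count: 2.

2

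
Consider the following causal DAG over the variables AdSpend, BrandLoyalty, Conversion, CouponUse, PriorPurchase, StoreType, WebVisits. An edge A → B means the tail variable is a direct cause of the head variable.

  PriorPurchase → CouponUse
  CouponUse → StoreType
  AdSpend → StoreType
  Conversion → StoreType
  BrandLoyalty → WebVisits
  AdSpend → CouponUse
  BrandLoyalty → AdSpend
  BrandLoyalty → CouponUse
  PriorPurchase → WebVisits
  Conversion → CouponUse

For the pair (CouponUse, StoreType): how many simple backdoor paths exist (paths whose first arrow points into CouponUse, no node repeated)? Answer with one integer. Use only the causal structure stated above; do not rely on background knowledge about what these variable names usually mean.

4

A backdoor path from CouponUse to StoreType is any simple undirected path whose first edge points into CouponUse (i.e. leaves CouponUse via a parent).
Parents of CouponUse: {AdSpend, BrandLoyalty, Conversion, PriorPurchase}.
Enumerating:
  P1: CouponUse <- BrandLoyalty -> AdSpend -> StoreType
  P2: CouponUse <- PriorPurchase -> WebVisits <- BrandLoyalty -> AdSpend -> StoreType
  P3: CouponUse <- Conversion -> StoreType
  P4: CouponUse <- AdSpend -> StoreType
That exhausts the simple backdoor paths. Count: 4.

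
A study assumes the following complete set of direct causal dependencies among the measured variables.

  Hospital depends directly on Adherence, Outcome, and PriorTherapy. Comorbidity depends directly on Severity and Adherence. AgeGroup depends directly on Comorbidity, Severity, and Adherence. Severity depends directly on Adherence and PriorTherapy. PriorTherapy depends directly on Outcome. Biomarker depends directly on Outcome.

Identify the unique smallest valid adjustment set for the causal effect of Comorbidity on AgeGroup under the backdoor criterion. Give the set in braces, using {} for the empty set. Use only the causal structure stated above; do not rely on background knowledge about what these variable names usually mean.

Variables eligible for adjustment (non-descendants of Comorbidity, excluding Comorbidity and AgeGroup): {Adherence, Biomarker, Hospital, Outcome, PriorTherapy, Severity}.
Backdoor paths from Comorbidity to AgeGroup:
  P1: Comorbidity <- Adherence -> Severity -> AgeGroup
  P2: Comorbidity <- Adherence -> Hospital <- Outcome -> PriorTherapy -> Severity -> AgeGroup
  P3: Comorbidity <- Adherence -> Hospital <- PriorTherapy -> Severity -> AgeGroup
  P4: Comorbidity <- Adherence -> AgeGroup
  P5: Comorbidity <- Severity <- PriorTherapy <- Outcome -> Hospital <- Adherence -> AgeGroup
  P6: Comorbidity <- Severity <- PriorTherapy -> Hospital <- Adherence -> AgeGroup
  P7: Comorbidity <- Severity <- Adherence -> AgeGroup
  P8: Comorbidity <- Severity -> AgeGroup
The empty set is not sufficient: P1 (Comorbidity <- Adherence -> Severity -> AgeGroup) has no collider blocking it and no conditioned non-collider, so it is open.
Try {Adherence, Severity}:
  P1: blocked at fork node Adherence ∈ conditioning set.
  P2: blocked at fork node Adherence ∈ conditioning set.
  P3: blocked at fork node Adherence ∈ conditioning set.
  P4: blocked at fork node Adherence ∈ conditioning set.
  P5: blocked at chain node Severity ∈ conditioning set.
  P6: blocked at chain node Severity ∈ conditioning set.
  P7: blocked at chain node Severity ∈ conditioning set.
  P8: blocked at fork node Severity ∈ conditioning set.
{Adherence, Severity} contains no descendant of Comorbidity and blocks every backdoor path.
Every element of {Adherence, Severity} is needed (dropping Adherence leaves P4 open; dropping Severity leaves P8 open), so no proper subset is valid.
Among all size-2 subsets of the eligible variables, only {Adherence, Severity} blocks every backdoor path, so it is the unique smallest valid adjustment set.

{Adherence, Severity}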